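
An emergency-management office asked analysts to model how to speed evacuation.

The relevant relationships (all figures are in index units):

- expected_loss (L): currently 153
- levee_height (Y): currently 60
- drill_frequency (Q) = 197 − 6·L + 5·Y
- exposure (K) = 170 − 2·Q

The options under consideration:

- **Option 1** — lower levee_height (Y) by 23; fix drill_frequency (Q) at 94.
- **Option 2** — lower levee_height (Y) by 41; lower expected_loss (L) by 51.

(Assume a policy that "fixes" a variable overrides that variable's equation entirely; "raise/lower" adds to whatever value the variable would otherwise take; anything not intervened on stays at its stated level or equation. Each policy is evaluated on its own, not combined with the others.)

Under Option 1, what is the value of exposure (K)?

Option 1 (Y − 23, Q := 94):
  L = 153
  Y = 60 − 23 = 37
  Q = 94
  K = 170 − 2·94 = -18

-18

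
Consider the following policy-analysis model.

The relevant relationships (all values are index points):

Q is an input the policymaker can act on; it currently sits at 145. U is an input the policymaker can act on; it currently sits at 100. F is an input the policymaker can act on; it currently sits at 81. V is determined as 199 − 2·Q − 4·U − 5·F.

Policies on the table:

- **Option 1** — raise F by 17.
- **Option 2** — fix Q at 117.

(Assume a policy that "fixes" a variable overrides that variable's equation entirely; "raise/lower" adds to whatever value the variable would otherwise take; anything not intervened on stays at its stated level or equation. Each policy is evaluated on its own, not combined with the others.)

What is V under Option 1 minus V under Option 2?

Option 1 (F + 17):
  Q = 145
  U = 100
  F = 81 + 17 = 98
  V = 199 − 2·145 − 4·100 − 5·98 = -981
Option 2 (Q := 117):
  Q = 117
  U = 100
  F = 81
  V = 199 − 2·117 − 4·100 − 5·81 = -840
V: -981 − (-840) = -141

-141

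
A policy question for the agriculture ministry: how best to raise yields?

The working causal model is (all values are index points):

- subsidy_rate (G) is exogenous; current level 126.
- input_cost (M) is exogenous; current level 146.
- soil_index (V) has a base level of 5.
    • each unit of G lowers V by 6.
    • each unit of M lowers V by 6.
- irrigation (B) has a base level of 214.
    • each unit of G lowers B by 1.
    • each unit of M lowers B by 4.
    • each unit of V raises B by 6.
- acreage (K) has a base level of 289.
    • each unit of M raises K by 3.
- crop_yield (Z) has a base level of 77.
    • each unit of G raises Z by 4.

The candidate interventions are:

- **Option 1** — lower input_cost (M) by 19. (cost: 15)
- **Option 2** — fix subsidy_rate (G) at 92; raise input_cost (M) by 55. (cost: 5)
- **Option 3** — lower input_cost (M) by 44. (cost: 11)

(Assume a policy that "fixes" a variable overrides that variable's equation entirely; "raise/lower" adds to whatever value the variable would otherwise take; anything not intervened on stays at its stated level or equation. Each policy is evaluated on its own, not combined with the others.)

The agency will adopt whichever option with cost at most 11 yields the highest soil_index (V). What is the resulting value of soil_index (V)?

-1363

Option 2 (G := 92, M + 55):
  G = 92
  M = 146 + 55 = 201
  V = 5 − 6·92 − 6·201 = -1753
Option 3 (M − 44):
  G = 126
  M = 146 − 44 = 102
  V = 5 − 6·126 − 6·102 = -1363
Comparing — Option 2: V=-1753, Option 3: V=-1363. Highest is -1363 (Option 3).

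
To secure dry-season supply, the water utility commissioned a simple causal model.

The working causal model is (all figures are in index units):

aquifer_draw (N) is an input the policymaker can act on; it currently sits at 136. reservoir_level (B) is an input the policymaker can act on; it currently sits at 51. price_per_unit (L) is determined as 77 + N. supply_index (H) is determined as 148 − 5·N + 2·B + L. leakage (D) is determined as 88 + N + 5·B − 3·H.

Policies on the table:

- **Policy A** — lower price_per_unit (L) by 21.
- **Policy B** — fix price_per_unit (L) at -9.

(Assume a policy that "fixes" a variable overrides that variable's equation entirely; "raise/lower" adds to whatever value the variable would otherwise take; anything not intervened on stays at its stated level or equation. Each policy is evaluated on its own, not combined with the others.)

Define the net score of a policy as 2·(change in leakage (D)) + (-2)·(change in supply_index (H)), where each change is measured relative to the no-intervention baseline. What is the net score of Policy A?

168

Baseline:
  N = 136
  B = 51
  L = 77 + 136 = 213
  H = 148 − 5·136 + 2·51 + 213 = -217
  D = 88 + 136 + 5·51 − 3·(-217) = 1130
Policy A (L − 21):
  N = 136
  B = 51
  L = 77 + 136 (−21 from intervention) = 192
  H = 148 − 5·136 + 2·51 + 192 = -238
  D = 88 + 136 + 5·51 − 3·(-238) = 1193
ΔD = 1193 − 1130 = 63; ΔH = -238 − (-217) = -21
Score = 2·63 + (-2)·(-21) = 168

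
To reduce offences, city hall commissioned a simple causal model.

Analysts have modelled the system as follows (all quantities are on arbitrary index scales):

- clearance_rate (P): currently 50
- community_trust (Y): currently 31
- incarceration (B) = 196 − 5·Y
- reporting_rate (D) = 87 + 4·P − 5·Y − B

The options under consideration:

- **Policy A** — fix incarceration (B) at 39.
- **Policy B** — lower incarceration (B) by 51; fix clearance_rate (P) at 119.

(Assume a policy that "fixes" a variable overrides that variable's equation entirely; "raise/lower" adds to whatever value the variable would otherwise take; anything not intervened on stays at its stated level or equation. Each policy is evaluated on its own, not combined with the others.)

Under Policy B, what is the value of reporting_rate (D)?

418

Policy B (B − 51, P := 119):
  P = 119
  Y = 31
  B = 196 − 5·31 (−51 from intervention) = -10
  D = 87 + 4·119 − 5·31 − (-10) = 418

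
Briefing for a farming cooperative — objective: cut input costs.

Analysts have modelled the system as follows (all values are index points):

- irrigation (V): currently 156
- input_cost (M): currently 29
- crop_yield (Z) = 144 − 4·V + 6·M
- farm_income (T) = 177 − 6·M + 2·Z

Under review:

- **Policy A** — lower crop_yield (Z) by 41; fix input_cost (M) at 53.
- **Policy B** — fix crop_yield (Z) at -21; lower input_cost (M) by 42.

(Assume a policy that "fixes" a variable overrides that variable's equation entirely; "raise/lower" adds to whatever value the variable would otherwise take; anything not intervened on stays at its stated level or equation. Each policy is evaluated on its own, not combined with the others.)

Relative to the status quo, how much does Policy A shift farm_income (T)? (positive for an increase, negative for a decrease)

62

Baseline:
  V = 156
  M = 29
  Z = 144 − 4·156 + 6·29 = -306
  T = 177 − 6·29 + 2·(-306) = -609
Policy A (Z − 41, M := 53):
  V = 156
  M = 53
  Z = 144 − 4·156 + 6·53 (−41 from intervention) = -203
  T = 177 − 6·53 + 2·(-203) = -547
Change in T: -547 − (-609) = 62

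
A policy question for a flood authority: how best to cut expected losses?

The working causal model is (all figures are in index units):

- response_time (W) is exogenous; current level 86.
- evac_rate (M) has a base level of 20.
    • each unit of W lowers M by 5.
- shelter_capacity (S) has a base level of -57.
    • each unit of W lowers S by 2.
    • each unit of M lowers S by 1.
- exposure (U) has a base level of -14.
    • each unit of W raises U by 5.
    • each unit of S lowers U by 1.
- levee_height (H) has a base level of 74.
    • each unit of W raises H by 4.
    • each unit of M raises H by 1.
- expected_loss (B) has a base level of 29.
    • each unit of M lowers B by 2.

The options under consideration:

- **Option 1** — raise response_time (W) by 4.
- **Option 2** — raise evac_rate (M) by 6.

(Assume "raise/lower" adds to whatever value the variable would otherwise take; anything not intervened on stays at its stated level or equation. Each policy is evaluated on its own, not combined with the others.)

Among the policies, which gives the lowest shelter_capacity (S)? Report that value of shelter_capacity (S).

Option 1 (W + 4):
  W = 86 + 4 = 90
  M = 20 − 5·90 = -430
  S = -57 − 2·90 − (-430) = 193
Option 2 (M + 6):
  W = 86
  M = 20 − 5·86 (+6 from intervention) = -404
  S = -57 − 2·86 − (-404) = 175
Comparing — Option 1: S=193, Option 2: S=175. Lowest is 175 (Option 2).

175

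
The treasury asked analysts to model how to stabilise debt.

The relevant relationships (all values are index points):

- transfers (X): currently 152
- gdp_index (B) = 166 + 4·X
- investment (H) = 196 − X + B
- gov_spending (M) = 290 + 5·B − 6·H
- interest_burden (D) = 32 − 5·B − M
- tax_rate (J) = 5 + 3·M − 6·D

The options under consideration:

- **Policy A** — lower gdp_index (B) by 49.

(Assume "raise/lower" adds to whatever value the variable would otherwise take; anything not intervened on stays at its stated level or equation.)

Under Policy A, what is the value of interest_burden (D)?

Policy A (B − 49):
  X = 152
  B = 166 + 4·152 (−49 from intervention) = 725
  H = 196 − 152 + 725 = 769
  M = 290 + 5·725 − 6·769 = -699
  D = 32 − 5·725 − (-699) = -2894

-2894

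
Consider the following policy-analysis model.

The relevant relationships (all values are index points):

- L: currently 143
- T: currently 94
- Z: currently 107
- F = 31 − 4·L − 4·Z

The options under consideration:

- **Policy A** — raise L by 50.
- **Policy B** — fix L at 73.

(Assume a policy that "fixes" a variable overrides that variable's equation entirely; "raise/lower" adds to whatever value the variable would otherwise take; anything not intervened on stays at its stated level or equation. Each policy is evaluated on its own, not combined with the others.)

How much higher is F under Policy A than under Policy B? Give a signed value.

Policy A (L + 50):
  L = 143 + 50 = 193
  Z = 107
  F = 31 − 4·193 − 4·107 = -1169
Policy B (L := 73):
  L = 73
  Z = 107
  F = 31 − 4·73 − 4·107 = -689
F: -1169 − (-689) = -480

-480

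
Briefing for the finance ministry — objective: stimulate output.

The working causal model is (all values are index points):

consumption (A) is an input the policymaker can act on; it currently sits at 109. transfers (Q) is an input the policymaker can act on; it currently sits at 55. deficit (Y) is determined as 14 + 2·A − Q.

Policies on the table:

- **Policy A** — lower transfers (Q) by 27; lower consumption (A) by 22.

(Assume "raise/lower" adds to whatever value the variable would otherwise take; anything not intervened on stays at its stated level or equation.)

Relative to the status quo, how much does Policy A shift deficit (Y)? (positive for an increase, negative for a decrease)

Baseline:
  A = 109
  Q = 55
  Y = 14 + 2·109 − 55 = 177
Policy A (Q − 27, A − 22):
  A = 109 − 22 = 87
  Q = 55 − 27 = 28
  Y = 14 + 2·87 − 28 = 160
Change in Y: 160 − 177 = -17

-17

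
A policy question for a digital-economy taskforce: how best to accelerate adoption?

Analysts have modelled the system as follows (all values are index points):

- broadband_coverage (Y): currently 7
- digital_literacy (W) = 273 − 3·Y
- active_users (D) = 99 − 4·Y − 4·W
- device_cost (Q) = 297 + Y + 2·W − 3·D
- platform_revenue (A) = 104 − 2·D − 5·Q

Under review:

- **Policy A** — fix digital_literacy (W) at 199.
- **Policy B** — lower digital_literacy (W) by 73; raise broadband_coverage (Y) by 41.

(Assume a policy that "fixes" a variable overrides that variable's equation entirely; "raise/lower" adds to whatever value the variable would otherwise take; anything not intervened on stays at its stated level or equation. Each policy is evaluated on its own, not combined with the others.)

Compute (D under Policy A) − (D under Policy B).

-408

Policy A (W := 199):
  Y = 7
  W = 199
  D = 99 − 4·7 − 4·199 = -725
Policy B (W − 73, Y + 41):
  Y = 7 + 41 = 48
  W = 273 − 3·48 (−73 from intervention) = 56
  D = 99 − 4·48 − 4·56 = -317
D: -725 − (-317) = -408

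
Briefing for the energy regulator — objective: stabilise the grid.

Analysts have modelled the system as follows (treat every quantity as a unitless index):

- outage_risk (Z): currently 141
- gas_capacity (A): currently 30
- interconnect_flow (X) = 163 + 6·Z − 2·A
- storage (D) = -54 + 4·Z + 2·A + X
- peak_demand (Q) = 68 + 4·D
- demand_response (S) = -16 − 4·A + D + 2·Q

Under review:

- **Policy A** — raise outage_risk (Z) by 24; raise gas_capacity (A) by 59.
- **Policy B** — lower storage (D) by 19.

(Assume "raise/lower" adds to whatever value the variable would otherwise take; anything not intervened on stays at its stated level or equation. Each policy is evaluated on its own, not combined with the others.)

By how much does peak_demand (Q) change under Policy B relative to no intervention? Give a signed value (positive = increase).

Baseline:
  Z = 141
  A = 30
  X = 163 + 6·141 − 2·30 = 949
  D = -54 + 4·141 + 2·30 + 949 = 1519
  Q = 68 + 4·1519 = 6144
Policy B (D − 19):
  Z = 141
  A = 30
  X = 163 + 6·141 − 2·30 = 949
  D = -54 + 4·141 + 2·30 + 949 (−19 from intervention) = 1500
  Q = 68 + 4·1500 = 6068
Change in Q: 6068 − 6144 = -76

-76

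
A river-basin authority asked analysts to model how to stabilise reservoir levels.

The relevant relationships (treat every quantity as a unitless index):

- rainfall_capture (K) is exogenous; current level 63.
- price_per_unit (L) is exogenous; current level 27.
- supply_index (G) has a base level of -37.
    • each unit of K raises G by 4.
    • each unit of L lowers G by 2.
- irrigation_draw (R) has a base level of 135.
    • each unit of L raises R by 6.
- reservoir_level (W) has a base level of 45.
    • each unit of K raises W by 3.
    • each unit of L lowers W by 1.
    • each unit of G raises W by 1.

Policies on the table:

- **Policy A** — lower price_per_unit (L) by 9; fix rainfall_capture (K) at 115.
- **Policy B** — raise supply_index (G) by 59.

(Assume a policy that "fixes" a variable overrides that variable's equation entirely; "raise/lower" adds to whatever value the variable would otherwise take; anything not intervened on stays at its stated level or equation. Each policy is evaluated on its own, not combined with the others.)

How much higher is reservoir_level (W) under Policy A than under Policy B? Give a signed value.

332

Policy A (L − 9, K := 115):
  K = 115
  L = 27 − 9 = 18
  G = -37 + 4·115 − 2·18 = 387
  W = 45 + 3·115 − 18 + 387 = 759
Policy B (G + 59):
  K = 63
  L = 27
  G = -37 + 4·63 − 2·27 (+59 from intervention) = 220
  W = 45 + 3·63 − 27 + 220 = 427
W: 759 − 427 = 332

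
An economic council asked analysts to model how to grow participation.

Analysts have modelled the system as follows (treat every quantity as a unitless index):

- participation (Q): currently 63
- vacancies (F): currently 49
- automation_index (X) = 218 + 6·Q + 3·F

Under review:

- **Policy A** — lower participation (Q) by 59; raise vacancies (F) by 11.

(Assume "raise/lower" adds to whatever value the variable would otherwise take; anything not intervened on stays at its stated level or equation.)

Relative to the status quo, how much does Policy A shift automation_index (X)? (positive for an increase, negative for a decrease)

-321

Baseline:
  Q = 63
  F = 49
  X = 218 + 6·63 + 3·49 = 743
Policy A (Q − 59, F + 11):
  Q = 63 − 59 = 4
  F = 49 + 11 = 60
  X = 218 + 6·4 + 3·60 = 422
Change in X: 422 − 743 = -321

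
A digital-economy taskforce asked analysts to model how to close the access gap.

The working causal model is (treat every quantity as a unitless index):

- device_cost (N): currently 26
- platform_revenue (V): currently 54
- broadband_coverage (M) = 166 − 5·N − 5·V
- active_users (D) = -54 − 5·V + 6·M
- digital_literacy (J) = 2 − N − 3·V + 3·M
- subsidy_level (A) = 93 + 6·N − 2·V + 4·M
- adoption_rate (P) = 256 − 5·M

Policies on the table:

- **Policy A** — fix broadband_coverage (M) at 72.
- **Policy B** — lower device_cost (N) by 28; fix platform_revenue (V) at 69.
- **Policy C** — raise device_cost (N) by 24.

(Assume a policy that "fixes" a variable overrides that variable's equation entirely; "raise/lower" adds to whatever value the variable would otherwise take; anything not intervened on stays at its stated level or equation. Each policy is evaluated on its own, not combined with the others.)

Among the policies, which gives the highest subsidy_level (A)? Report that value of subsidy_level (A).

Policy A (M := 72):
  N = 26
  V = 54
  M = 72
  A = 93 + 6·26 − 2·54 + 4·72 = 429
Policy B (N − 28, V := 69):
  N = 26 − 28 = -2
  V = 69
  M = 166 − 5·(-2) − 5·69 = -169
  A = 93 + 6·(-2) − 2·69 + 4·(-169) = -733
Policy C (N + 24):
  N = 26 + 24 = 50
  V = 54
  M = 166 − 5·50 − 5·54 = -354
  A = 93 + 6·50 − 2·54 + 4·(-354) = -1131
Comparing — Policy A: A=429, Policy B: A=-733, Policy C: A=-1131. Highest is 429 (Policy A).

429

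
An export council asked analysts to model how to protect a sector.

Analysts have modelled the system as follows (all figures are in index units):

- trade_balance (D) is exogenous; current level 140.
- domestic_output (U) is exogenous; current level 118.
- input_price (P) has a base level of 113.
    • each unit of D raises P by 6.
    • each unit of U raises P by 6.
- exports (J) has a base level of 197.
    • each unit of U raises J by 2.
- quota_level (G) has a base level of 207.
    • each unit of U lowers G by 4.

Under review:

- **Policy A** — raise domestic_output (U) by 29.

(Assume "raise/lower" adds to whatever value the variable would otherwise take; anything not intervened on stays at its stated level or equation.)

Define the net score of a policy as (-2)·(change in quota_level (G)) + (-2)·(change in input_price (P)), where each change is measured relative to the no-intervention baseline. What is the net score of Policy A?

-116

Baseline:
  D = 140
  U = 118
  P = 113 + 6·140 + 6·118 = 1661
  G = 207 − 4·118 = -265
Policy A (U + 29):
  D = 140
  U = 118 + 29 = 147
  P = 113 + 6·140 + 6·147 = 1835
  G = 207 − 4·147 = -381
ΔG = -381 − (-265) = -116; ΔP = 1835 − 1661 = 174
Score = (-2)·(-116) + (-2)·174 = -116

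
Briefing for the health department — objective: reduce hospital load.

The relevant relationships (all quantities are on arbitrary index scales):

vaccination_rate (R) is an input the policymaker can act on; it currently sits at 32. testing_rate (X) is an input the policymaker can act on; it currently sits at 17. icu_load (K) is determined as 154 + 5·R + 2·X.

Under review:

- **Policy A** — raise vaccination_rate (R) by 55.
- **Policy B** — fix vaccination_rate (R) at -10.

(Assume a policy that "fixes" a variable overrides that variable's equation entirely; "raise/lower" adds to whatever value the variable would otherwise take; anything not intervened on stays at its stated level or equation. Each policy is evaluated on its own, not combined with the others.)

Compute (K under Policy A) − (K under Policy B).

Policy A (R + 55):
  R = 32 + 55 = 87
  X = 17
  K = 154 + 5·87 + 2·17 = 623
Policy B (R := -10):
  R = -10
  X = 17
  K = 154 + 5·(-10) + 2·17 = 138
K: 623 − 138 = 485

485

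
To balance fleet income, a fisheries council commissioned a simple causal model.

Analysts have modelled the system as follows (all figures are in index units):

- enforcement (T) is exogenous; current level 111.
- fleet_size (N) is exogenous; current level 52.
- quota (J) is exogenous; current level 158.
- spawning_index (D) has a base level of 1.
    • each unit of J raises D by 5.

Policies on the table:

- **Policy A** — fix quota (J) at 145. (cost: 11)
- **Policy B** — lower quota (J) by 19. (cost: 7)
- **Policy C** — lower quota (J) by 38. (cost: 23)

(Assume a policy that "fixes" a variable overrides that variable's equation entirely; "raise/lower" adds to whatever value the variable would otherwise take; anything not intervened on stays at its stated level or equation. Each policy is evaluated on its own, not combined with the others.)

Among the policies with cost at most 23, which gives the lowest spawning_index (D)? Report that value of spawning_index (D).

601

Policy A (J := 145):
  J = 145
  D = 1 + 5·145 = 726
Policy B (J − 19):
  J = 158 − 19 = 139
  D = 1 + 5·139 = 696
Policy C (J − 38):
  J = 158 − 38 = 120
  D = 1 + 5·120 = 601
Comparing — Policy A: D=726, Policy B: D=696, Policy C: D=601. Lowest is 601 (Policy C).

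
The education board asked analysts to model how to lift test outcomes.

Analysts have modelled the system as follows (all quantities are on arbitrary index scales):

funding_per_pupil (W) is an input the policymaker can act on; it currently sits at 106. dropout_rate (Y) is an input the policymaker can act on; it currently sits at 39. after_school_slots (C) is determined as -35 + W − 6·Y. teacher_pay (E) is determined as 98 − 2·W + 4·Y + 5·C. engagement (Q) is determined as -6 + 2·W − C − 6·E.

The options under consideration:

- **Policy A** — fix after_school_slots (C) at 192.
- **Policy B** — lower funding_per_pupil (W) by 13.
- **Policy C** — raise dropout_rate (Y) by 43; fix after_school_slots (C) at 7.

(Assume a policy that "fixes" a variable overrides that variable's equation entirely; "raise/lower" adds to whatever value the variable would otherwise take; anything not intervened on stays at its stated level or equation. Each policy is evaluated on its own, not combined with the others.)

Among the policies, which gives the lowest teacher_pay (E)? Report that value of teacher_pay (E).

-812

Policy A (C := 192):
  W = 106
  Y = 39
  C = 192
  E = 98 − 2·106 + 4·39 + 5·192 = 1002
Policy B (W − 13):
  W = 106 − 13 = 93
  Y = 39
  C = -35 + 93 − 6·39 = -176
  E = 98 − 2·93 + 4·39 + 5·(-176) = -812
Policy C (Y + 43, C := 7):
  W = 106
  Y = 39 + 43 = 82
  C = 7
  E = 98 − 2·106 + 4·82 + 5·7 = 249
Comparing — Policy A: E=1002, Policy B: E=-812, Policy C: E=249. Lowest is -812 (Policy B).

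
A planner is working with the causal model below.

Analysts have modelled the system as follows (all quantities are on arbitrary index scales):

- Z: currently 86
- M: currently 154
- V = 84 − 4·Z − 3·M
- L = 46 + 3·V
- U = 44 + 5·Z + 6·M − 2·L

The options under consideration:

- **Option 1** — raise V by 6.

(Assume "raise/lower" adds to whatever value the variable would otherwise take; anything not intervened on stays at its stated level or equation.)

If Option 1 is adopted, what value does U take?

Option 1 (V + 6):
  Z = 86
  M = 154
  V = 84 − 4·86 − 3·154 (+6 from intervention) = -716
  L = 46 + 3·(-716) = -2102
  U = 44 + 5·86 + 6·154 − 2·(-2102) = 5602

5602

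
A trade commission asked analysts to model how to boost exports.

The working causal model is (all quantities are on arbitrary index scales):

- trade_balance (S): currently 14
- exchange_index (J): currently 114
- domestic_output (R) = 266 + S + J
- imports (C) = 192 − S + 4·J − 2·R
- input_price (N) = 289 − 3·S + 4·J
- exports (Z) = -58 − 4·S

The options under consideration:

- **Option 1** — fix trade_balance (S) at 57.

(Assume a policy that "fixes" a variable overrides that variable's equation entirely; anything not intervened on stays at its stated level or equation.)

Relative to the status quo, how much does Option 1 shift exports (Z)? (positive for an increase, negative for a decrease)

-172

Baseline:
  S = 14
  Z = -58 − 4·14 = -114
Option 1 (S := 57):
  S = 57
  Z = -58 − 4·57 = -286
Change in Z: -286 − (-114) = -172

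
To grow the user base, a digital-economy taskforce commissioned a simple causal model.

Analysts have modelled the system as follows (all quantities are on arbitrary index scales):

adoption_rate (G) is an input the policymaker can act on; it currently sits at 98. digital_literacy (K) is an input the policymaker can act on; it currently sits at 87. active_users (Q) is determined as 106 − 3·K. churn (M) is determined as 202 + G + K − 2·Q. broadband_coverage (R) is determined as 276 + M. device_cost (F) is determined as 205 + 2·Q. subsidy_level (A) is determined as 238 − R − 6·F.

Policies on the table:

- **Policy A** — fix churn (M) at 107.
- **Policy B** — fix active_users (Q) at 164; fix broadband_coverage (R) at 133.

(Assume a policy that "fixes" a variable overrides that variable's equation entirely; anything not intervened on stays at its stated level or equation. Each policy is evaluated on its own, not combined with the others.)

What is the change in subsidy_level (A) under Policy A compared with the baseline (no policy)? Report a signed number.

Baseline:
  G = 98
  K = 87
  Q = 106 − 3·87 = -155
  M = 202 + 98 + 87 − 2·(-155) = 697
  R = 276 + 697 = 973
  F = 205 + 2·(-155) = -105
  A = 238 − 973 − 6·(-105) = -105
Policy A (M := 107):
  G = 98
  K = 87
  Q = 106 − 3·87 = -155
  M = 107
  R = 276 + 107 = 383
  F = 205 + 2·(-155) = -105
  A = 238 − 383 − 6·(-105) = 485
Change in A: 485 − (-105) = 590

590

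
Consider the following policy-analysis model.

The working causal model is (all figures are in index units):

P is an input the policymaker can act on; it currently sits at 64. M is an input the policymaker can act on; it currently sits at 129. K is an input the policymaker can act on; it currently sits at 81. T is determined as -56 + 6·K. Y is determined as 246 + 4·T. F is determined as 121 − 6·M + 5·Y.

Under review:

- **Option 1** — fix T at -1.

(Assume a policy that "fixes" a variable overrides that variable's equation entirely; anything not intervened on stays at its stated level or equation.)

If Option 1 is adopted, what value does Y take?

Option 1 (T := -1):
  K = 81
  T = -1
  Y = 246 + 4·(-1) = 242

242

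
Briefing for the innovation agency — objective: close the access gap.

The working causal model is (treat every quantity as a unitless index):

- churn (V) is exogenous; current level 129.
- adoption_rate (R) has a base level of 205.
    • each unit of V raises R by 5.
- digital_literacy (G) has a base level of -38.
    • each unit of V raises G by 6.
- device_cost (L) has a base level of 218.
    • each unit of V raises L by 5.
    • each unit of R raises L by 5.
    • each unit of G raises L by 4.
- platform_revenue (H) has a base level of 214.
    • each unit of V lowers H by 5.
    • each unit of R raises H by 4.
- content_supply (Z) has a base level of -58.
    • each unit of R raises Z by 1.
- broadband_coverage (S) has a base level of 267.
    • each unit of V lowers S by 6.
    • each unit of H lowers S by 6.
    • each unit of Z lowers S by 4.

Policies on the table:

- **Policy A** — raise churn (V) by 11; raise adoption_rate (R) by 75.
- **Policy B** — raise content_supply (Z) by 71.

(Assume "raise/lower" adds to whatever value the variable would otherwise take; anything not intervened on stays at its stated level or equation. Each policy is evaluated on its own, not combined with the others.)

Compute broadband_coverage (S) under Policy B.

Policy B (Z + 71):
  V = 129
  R = 205 + 5·129 = 850
  H = 214 − 5·129 + 4·850 = 2969
  Z = -58 + 850 (+71 from intervention) = 863
  S = 267 − 6·129 − 6·2969 − 4·863 = -21773

-21773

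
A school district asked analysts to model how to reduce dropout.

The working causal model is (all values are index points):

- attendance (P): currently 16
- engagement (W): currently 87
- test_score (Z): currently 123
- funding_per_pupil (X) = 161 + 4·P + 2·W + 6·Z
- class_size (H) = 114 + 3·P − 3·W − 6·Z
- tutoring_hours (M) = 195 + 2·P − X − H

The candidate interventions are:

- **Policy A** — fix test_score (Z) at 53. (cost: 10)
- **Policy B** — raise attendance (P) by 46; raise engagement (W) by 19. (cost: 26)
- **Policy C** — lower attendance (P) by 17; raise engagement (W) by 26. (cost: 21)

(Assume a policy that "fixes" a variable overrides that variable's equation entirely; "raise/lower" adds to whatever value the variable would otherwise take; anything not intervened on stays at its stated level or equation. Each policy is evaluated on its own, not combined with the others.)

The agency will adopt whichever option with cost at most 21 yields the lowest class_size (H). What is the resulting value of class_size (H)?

Policy A (Z := 53):
  P = 16
  W = 87
  Z = 53
  H = 114 + 3·16 − 3·87 − 6·53 = -417
Policy C (P − 17, W + 26):
  P = 16 − 17 = -1
  W = 87 + 26 = 113
  Z = 123
  H = 114 + 3·(-1) − 3·113 − 6·123 = -966
Comparing — Policy A: H=-417, Policy C: H=-966. Lowest is -966 (Policy C).

-966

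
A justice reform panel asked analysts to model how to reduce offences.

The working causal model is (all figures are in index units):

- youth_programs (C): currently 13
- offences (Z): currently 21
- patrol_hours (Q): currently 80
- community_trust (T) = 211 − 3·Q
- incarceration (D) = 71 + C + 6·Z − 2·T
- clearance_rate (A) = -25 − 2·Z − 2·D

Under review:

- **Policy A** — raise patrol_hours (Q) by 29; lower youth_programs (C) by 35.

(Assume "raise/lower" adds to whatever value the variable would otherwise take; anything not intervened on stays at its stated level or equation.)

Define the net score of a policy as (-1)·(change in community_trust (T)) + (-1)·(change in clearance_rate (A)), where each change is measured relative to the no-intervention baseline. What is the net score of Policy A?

Baseline:
  C = 13
  Z = 21
  Q = 80
  T = 211 − 3·80 = -29
  D = 71 + 13 + 6·21 − 2·(-29) = 268
  A = -25 − 2·21 − 2·268 = -603
Policy A (Q + 29, C − 35):
  C = 13 − 35 = -22
  Z = 21
  Q = 80 + 29 = 109
  T = 211 − 3·109 = -116
  D = 71 + (-22) + 6·21 − 2·(-116) = 407
  A = -25 − 2·21 − 2·407 = -881
ΔT = -116 − (-29) = -87; ΔA = -881 − (-603) = -278
Score = (-1)·(-87) + (-1)·(-278) = 365

365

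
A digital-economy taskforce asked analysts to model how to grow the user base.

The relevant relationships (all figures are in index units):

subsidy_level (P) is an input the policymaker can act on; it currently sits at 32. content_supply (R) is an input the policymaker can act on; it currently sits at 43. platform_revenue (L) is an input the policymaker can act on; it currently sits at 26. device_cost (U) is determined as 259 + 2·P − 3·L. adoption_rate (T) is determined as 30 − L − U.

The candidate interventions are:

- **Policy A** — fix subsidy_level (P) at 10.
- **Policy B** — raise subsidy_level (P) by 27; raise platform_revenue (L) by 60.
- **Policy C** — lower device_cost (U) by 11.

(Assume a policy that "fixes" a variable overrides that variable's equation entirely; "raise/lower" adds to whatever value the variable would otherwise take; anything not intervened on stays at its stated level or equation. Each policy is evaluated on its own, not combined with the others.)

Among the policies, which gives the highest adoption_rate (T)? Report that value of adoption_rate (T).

Policy A (P := 10):
  P = 10
  L = 26
  U = 259 + 2·10 − 3·26 = 201
  T = 30 − 26 − 201 = -197
Policy B (P + 27, L + 60):
  P = 32 + 27 = 59
  L = 26 + 60 = 86
  U = 259 + 2·59 − 3·86 = 119
  T = 30 − 86 − 119 = -175
Policy C (U − 11):
  P = 32
  L = 26
  U = 259 + 2·32 − 3·26 (−11 from intervention) = 234
  T = 30 − 26 − 234 = -230
Comparing — Policy A: T=-197, Policy B: T=-175, Policy C: T=-230. Highest is -175 (Policy B).

-175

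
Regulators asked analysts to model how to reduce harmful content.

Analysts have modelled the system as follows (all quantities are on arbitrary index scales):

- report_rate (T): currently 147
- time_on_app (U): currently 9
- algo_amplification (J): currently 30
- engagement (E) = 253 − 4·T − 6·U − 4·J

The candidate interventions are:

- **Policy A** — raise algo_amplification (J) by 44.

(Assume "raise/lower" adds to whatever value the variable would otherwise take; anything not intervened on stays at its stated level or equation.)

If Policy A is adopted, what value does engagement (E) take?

-685

Policy A (J + 44):
  T = 147
  U = 9
  J = 30 + 44 = 74
  E = 253 − 4·147 − 6·9 − 4·74 = -685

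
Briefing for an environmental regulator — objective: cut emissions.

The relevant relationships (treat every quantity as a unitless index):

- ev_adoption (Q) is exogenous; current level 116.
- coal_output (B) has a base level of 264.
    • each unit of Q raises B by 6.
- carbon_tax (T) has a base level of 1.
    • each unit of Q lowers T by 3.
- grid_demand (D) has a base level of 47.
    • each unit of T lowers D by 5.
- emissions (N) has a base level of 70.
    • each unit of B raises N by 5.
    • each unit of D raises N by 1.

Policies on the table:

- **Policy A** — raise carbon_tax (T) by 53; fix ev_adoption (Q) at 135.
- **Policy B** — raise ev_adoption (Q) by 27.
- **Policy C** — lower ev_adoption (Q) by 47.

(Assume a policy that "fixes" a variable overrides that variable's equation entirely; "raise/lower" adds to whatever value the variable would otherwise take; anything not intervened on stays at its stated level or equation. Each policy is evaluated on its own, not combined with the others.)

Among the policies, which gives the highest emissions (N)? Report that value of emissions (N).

Policy A (T + 53, Q := 135):
  Q = 135
  B = 264 + 6·135 = 1074
  T = 1 − 3·135 (+53 from intervention) = -351
  D = 47 − 5·(-351) = 1802
  N = 70 + 5·1074 + 1802 = 7242
Policy B (Q + 27):
  Q = 116 + 27 = 143
  B = 264 + 6·143 = 1122
  T = 1 − 3·143 = -428
  D = 47 − 5·(-428) = 2187
  N = 70 + 5·1122 + 2187 = 7867
Policy C (Q − 47):
  Q = 116 − 47 = 69
  B = 264 + 6·69 = 678
  T = 1 − 3·69 = -206
  D = 47 − 5·(-206) = 1077
  N = 70 + 5·678 + 1077 = 4537
Comparing — Policy A: N=7242, Policy B: N=7867, Policy C: N=4537. Highest is 7867 (Policy B).

7867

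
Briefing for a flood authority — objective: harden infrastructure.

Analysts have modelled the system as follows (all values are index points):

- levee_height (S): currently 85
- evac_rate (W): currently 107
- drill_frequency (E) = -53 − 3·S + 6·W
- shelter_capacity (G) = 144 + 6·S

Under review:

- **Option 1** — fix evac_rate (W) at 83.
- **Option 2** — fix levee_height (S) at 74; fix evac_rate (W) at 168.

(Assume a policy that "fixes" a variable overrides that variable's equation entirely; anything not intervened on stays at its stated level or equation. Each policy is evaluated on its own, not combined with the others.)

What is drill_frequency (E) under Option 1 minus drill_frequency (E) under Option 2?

Option 1 (W := 83):
  S = 85
  W = 83
  E = -53 − 3·85 + 6·83 = 190
Option 2 (S := 74, W := 168):
  S = 74
  W = 168
  E = -53 − 3·74 + 6·168 = 733
E: 190 − 733 = -543

-543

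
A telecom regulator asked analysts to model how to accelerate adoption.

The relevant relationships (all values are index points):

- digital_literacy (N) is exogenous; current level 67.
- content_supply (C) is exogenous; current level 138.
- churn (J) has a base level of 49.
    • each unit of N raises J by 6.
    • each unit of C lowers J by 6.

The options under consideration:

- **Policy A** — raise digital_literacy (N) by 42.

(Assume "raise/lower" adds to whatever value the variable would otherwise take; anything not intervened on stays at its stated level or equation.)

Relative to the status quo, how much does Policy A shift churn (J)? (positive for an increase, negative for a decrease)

Baseline:
  N = 67
  C = 138
  J = 49 + 6·67 − 6·138 = -377
Policy A (N + 42):
  N = 67 + 42 = 109
  C = 138
  J = 49 + 6·109 − 6·138 = -125
Change in J: -125 − (-377) = 252

252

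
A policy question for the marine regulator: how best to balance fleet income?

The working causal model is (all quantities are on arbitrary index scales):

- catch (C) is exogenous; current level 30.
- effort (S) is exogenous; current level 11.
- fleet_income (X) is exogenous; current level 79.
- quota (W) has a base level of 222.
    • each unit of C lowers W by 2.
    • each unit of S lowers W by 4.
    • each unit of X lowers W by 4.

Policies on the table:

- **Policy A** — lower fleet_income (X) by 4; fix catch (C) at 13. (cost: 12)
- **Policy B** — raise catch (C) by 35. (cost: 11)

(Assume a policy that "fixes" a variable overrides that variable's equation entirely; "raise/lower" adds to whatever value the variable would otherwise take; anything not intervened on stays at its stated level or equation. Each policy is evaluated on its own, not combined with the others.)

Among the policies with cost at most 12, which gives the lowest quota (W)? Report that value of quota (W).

-268

Policy A (X − 4, C := 13):
  C = 13
  S = 11
  X = 79 − 4 = 75
  W = 222 − 2·13 − 4·11 − 4·75 = -148
Policy B (C + 35):
  C = 30 + 35 = 65
  S = 11
  X = 79
  W = 222 − 2·65 − 4·11 − 4·79 = -268
Comparing — Policy A: W=-148, Policy B: W=-268. Lowest is -268 (Policy B).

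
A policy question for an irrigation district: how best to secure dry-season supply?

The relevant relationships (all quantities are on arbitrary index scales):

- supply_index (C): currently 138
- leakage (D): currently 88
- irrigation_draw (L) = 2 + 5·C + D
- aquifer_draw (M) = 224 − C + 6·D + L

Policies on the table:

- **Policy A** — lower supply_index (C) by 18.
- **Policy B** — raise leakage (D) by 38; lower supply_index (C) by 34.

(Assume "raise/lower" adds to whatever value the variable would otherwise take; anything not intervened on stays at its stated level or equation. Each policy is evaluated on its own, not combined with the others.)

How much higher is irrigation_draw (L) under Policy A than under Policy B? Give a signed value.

Policy A (C − 18):
  C = 138 − 18 = 120
  D = 88
  L = 2 + 5·120 + 88 = 690
Policy B (D + 38, C − 34):
  C = 138 − 34 = 104
  D = 88 + 38 = 126
  L = 2 + 5·104 + 126 = 648
L: 690 − 648 = 42

42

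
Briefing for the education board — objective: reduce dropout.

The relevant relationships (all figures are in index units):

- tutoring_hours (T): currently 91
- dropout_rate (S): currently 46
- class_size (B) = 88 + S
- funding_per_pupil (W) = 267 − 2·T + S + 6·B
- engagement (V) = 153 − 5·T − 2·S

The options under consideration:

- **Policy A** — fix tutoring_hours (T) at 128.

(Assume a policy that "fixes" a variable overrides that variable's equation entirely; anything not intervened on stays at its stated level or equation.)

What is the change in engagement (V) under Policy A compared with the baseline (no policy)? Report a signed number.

Baseline:
  T = 91
  S = 46
  V = 153 − 5·91 − 2·46 = -394
Policy A (T := 128):
  T = 128
  S = 46
  V = 153 − 5·128 − 2·46 = -579
Change in V: -579 − (-394) = -185

-185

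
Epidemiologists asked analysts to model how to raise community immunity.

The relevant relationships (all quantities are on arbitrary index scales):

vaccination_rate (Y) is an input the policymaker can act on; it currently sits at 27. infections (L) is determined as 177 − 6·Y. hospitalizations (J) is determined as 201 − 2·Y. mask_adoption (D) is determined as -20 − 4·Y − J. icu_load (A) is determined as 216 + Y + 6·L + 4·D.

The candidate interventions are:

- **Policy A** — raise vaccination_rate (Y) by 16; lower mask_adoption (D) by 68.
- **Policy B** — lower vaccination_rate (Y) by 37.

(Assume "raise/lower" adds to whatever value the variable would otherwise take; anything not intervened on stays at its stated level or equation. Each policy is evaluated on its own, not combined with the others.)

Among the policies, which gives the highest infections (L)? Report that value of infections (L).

Policy A (Y + 16, D − 68):
  Y = 27 + 16 = 43
  L = 177 − 6·43 = -81
Policy B (Y − 37):
  Y = 27 − 37 = -10
  L = 177 − 6·(-10) = 237
Comparing — Policy A: L=-81, Policy B: L=237. Highest is 237 (Policy B).

237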